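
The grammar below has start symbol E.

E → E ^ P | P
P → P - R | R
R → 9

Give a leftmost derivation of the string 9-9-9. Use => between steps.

E => P => P-R => P-R-R => R-R-R => 9-R-R => 9-9-R => 9-9-9

E => P   [E → P]
P => P-R   [P → P - R]
P-R => P-R-R   [P → P - R]
P-R-R => R-R-R   [P → R]
R-R-R => 9-R-R   [R → 9]
9-R-R => 9-9-R   [R → 9]
9-9-R => 9-9-9   [R → 9]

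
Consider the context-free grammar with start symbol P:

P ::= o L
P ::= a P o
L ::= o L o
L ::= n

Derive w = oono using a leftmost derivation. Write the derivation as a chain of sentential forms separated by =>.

P => oL => ooLo => oono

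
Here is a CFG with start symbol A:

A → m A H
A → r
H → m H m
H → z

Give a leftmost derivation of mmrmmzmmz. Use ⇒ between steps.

A ⇒ mAH   [A → m A H]
mAH ⇒ mmAHH   [A → m A H]
mmAHH ⇒ mmrHH   [A → r]
mmrHH ⇒ mmrmHmH   [H → m H m]
mmrmHmH ⇒ mmrmmHmmH   [H → m H m]
mmrmmHmmH ⇒ mmrmmzmmH   [H → z]
mmrmmzmmH ⇒ mmrmmzmmz   [H → z]

A ⇒ mAH ⇒ mmAHH ⇒ mmrHH ⇒ mmrmHmH ⇒ mmrmmHmmH ⇒ mmrmmzmmH ⇒ mmrmmzmmz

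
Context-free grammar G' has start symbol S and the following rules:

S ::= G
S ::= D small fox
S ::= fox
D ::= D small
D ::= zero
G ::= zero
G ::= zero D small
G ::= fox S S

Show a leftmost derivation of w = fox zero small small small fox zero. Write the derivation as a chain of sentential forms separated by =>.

S => G => fox S S => fox D small fox S => fox D small small fox S => fox D small small small fox S => fox zero small small small fox S => fox zero small small small fox G => fox zero small small small fox zero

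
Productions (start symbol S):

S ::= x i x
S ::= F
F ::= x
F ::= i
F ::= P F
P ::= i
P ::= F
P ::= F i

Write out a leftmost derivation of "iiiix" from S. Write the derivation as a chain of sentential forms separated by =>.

S => F => PF => iF => iPF => iFiF => iiiF => iiiPF => iiiiF => iiiix

S => F   [S ::= F]
F => PF   [F ::= P F]
PF => iF   [P ::= i]
iF => iPF   [F ::= P F]
iPF => iFiF   [P ::= F i]
iFiF => iiiF   [F ::= i]
iiiF => iiiPF   [F ::= P F]
iiiPF => iiiiF   [P ::= i]
iiiiF => iiiix   [F ::= x]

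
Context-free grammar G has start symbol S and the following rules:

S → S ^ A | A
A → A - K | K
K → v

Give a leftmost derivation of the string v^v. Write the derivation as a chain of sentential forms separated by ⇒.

S ⇒ S^A   [S → S ^ A]
S^A ⇒ A^A   [S → A]
A^A ⇒ K^A   [A → K]
K^A ⇒ v^A   [K → v]
v^A ⇒ v^K   [A → K]
v^K ⇒ v^v   [K → v]

S ⇒ S^A ⇒ A^A ⇒ K^A ⇒ v^A ⇒ v^K ⇒ v^v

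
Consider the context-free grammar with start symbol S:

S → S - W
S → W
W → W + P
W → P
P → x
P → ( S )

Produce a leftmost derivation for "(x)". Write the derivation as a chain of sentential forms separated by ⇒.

S ⇒ W   [S → W]
W ⇒ P   [W → P]
P ⇒ (S)   [P → ( S )]
(S) ⇒ (W)   [S → W]
(W) ⇒ (P)   [W → P]
(P) ⇒ (x)   [P → x]

S ⇒ W ⇒ P ⇒ (S) ⇒ (W) ⇒ (P) ⇒ (x)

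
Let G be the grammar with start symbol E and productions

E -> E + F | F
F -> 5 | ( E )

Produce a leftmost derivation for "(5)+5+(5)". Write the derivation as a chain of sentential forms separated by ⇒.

E⇒E+F⇒E+F+F⇒F+F+F⇒(E)+F+F⇒(F)+F+F⇒(5)+F+F⇒(5)+5+F⇒(5)+5+(E)⇒(5)+5+(F)⇒(5)+5+(5)

E ⇒ E+F   [E -> E + F]
E+F ⇒ E+F+F   [E -> E + F]
E+F+F ⇒ F+F+F   [E -> F]
F+F+F ⇒ (E)+F+F   [F -> ( E )]
(E)+F+F ⇒ (F)+F+F   [E -> F]
(F)+F+F ⇒ (5)+F+F   [F -> 5]
(5)+F+F ⇒ (5)+5+F   [F -> 5]
(5)+5+F ⇒ (5)+5+(E)   [F -> ( E )]
(5)+5+(E) ⇒ (5)+5+(F)   [E -> F]
(5)+5+(F) ⇒ (5)+5+(5)   [F -> 5]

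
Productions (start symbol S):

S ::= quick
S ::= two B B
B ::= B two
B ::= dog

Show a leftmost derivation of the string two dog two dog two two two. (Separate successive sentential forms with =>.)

S => two B B => two B two B => two dog two B => two dog two B two => two dog two B two two => two dog two B two two two => two dog two dog two two two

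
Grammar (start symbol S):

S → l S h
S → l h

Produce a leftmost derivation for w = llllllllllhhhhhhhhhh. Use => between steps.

S => lSh   [S → l S h]
lSh => llShh   [S → l S h]
llShh => lllShhh   [S → l S h]
lllShhh => llllShhhh   [S → l S h]
llllShhhh => lllllShhhhh   [S → l S h]
lllllShhhhh => llllllShhhhhh   [S → l S h]
llllllShhhhhh => lllllllShhhhhhh   [S → l S h]
lllllllShhhhhhh => llllllllShhhhhhhh   [S → l S h]
llllllllShhhhhhhh => lllllllllShhhhhhhhh   [S → l S h]
lllllllllShhhhhhhhh => llllllllllhhhhhhhhhh   [S → l h]

S=>lSh=>llShh=>lllShhh=>llllShhhh=>lllllShhhhh=>llllllShhhhhh=>lllllllShhhhhhh=>llllllllShhhhhhhh=>lllllllllShhhhhhhhh=>llllllllllhhhhhhhhhh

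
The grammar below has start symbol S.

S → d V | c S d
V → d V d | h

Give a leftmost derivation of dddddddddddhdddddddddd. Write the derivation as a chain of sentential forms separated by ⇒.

S ⇒ dV   [S → d V]
dV ⇒ ddVd   [V → d V d]
ddVd ⇒ dddVdd   [V → d V d]
dddVdd ⇒ ddddVddd   [V → d V d]
ddddVddd ⇒ dddddVdddd   [V → d V d]
dddddVdddd ⇒ ddddddVddddd   [V → d V d]
ddddddVddddd ⇒ dddddddVdddddd   [V → d V d]
dddddddVdddddd ⇒ ddddddddVddddddd   [V → d V d]
ddddddddVddddddd ⇒ dddddddddVdddddddd   [V → d V d]
dddddddddVdddddddd ⇒ ddddddddddVddddddddd   [V → d V d]
ddddddddddVddddddddd ⇒ dddddddddddVdddddddddd   [V → d V d]
dddddddddddVdddddddddd ⇒ dddddddddddhdddddddddd   [V → h]

S⇒dV⇒ddVd⇒dddVdd⇒ddddVddd⇒dddddVdddd⇒ddddddVddddd⇒dddddddVdddddd⇒ddddddddVddddddd⇒dddddddddVdddddddd⇒ddddddddddVddddddddd⇒dddddddddddVdddddddddd⇒dddddddddddhdddddddddd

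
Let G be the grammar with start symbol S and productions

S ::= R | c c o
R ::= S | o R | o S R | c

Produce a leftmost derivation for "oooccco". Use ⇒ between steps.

S ⇒ R ⇒ oR ⇒ ooSR ⇒ ooRR ⇒ oooRR ⇒ ooocR ⇒ ooocS ⇒ oooccco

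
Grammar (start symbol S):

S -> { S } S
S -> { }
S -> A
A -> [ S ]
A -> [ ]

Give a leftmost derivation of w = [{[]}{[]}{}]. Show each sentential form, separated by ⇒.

S ⇒ A ⇒ [S] ⇒ [{S}S] ⇒ [{A}S] ⇒ [{[]}S] ⇒ [{[]}{S}S] ⇒ [{[]}{A}S] ⇒ [{[]}{[]}S] ⇒ [{[]}{[]}{}]

S ⇒ A   [S -> A]
A ⇒ [S]   [A -> [ S ]]
[S] ⇒ [{S}S]   [S -> { S } S]
[{S}S] ⇒ [{A}S]   [S -> A]
[{A}S] ⇒ [{[]}S]   [A -> [ ]]
[{[]}S] ⇒ [{[]}{S}S]   [S -> { S } S]
[{[]}{S}S] ⇒ [{[]}{A}S]   [S -> A]
[{[]}{A}S] ⇒ [{[]}{[]}S]   [A -> [ ]]
[{[]}{[]}S] ⇒ [{[]}{[]}{}]   [S -> { }]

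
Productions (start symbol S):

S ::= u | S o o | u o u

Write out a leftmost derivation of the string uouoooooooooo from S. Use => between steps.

S => Soo => Soooo => Soooooo => Soooooooo => Soooooooooo => uouoooooooooo

S => Soo   [S ::= S o o]
Soo => Soooo   [S ::= S o o]
Soooo => Soooooo   [S ::= S o o]
Soooooo => Soooooooo   [S ::= S o o]
Soooooooo => Soooooooooo   [S ::= S o o]
Soooooooooo => uouoooooooooo   [S ::= u o u]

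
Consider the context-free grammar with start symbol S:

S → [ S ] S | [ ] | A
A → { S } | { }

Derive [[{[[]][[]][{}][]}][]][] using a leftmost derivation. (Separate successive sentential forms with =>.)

S => [S]S => [[S]S]S => [[A]S]S => [[{S}]S]S => [[{[S]S}]S]S => [[{[[]]S}]S]S => [[{[[]][S]S}]S]S => [[{[[]][[]]S}]S]S => [[{[[]][[]][S]S}]S]S => [[{[[]][[]][A]S}]S]S => [[{[[]][[]][{}]S}]S]S => [[{[[]][[]][{}][]}]S]S => [[{[[]][[]][{}][]}][]]S => [[{[[]][[]][{}][]}][]][]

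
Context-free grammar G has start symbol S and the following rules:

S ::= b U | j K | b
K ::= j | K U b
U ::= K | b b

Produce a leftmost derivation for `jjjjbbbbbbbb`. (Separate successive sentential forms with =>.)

S=>jK=>jKUb=>jKUbUb=>jKUbUbUb=>jjUbUbUb=>jjKbUbUb=>jjKUbbUbUb=>jjjUbbUbUb=>jjjKbbUbUb=>jjjjbbUbUb=>jjjjbbbbbUb=>jjjjbbbbbbbb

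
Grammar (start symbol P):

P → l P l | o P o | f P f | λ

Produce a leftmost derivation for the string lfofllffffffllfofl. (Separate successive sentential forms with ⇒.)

P ⇒ lPl ⇒ lfPfl ⇒ lfoPofl ⇒ lfofPfofl ⇒ lfoflPlfofl ⇒ lfofllPllfofl ⇒ lfofllfPfllfofl ⇒ lfofllffPffllfofl ⇒ lfofllfffPfffllfofl ⇒ lfofllffffffllfofl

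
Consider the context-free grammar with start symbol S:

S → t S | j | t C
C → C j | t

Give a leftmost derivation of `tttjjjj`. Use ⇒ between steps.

S ⇒ tS ⇒ ttC ⇒ ttCj ⇒ ttCjj ⇒ ttCjjj ⇒ ttCjjjj ⇒ tttjjjj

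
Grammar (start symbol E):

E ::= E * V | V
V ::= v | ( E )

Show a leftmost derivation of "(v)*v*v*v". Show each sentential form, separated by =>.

E => E*V   [E ::= E * V]
E*V => E*V*V   [E ::= E * V]
E*V*V => E*V*V*V   [E ::= E * V]
E*V*V*V => V*V*V*V   [E ::= V]
V*V*V*V => (E)*V*V*V   [V ::= ( E )]
(E)*V*V*V => (V)*V*V*V   [E ::= V]
(V)*V*V*V => (v)*V*V*V   [V ::= v]
(v)*V*V*V => (v)*v*V*V   [V ::= v]
(v)*v*V*V => (v)*v*v*V   [V ::= v]
(v)*v*v*V => (v)*v*v*v   [V ::= v]

E=>E*V=>E*V*V=>E*V*V*V=>V*V*V*V=>(E)*V*V*V=>(V)*V*V*V=>(v)*V*V*V=>(v)*v*V*V=>(v)*v*v*V=>(v)*v*v*v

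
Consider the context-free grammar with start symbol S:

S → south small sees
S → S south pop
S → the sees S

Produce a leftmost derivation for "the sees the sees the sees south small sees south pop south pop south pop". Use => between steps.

S => the sees S => the sees S south pop => the sees S south pop south pop => the sees the sees S south pop south pop => the sees the sees the sees S south pop south pop => the sees the sees the sees S south pop south pop south pop => the sees the sees the sees south small sees south pop south pop south pop

S => the sees S   [S → the sees S]
the sees S => the sees S south pop   [S → S south pop]
the sees S south pop => the sees S south pop south pop   [S → S south pop]
the sees S south pop south pop => the sees the sees S south pop south pop   [S → the sees S]
the sees the sees S south pop south pop => the sees the sees the sees S south pop south pop   [S → the sees S]
the sees the sees the sees S south pop south pop => the sees the sees the sees S south pop south pop south pop   [S → S south pop]
the sees the sees the sees S south pop south pop south pop => the sees the sees the sees south small sees south pop south pop south pop   [S → south small sees]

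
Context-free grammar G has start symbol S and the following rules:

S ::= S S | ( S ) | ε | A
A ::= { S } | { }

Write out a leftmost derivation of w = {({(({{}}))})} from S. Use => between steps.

S => A => {S} => {(S)} => {(A)} => {({S})} => {({(S)})} => {({((S))})} => {({((A))})} => {({(({S}))})} => {({(({A}))})} => {({(({{}}))})}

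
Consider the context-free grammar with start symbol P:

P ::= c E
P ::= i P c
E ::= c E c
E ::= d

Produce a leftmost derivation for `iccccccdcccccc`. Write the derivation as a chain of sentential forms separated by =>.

P => iPc => icEc => iccEcc => icccEccc => iccccEcccc => icccccEccccc => iccccccEcccccc => iccccccdcccccc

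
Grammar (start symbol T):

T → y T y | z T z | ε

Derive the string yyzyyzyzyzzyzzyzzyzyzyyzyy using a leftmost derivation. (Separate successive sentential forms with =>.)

T=>yTy=>yyTyy=>yyzTzyy=>yyzyTyzyy=>yyzyyTyyzyy=>yyzyyzTzyyzyy=>yyzyyzyTyzyyzyy=>yyzyyzyzTzyzyyzyy=>yyzyyzyzyTyzyzyyzyy=>yyzyyzyzyzTzyzyzyyzyy=>yyzyyzyzyzzTzzyzyzyyzyy=>yyzyyzyzyzzyTyzzyzyzyyzyy=>yyzyyzyzyzzyzTzyzzyzyzyyzyy=>yyzyyzyzyzzyzzyzzyzyzyyzyy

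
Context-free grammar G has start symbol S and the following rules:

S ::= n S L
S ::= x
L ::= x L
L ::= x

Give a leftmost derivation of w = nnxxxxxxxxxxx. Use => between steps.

S=>nSL=>nnSLL=>nnxLL=>nnxxL=>nnxxxL=>nnxxxxL=>nnxxxxxL=>nnxxxxxxL=>nnxxxxxxxL=>nnxxxxxxxxL=>nnxxxxxxxxxL=>nnxxxxxxxxxxL=>nnxxxxxxxxxxx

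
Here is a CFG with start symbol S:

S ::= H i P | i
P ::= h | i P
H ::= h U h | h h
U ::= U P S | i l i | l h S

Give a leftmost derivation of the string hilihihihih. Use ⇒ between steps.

S ⇒ HiP   [S ::= H i P]
HiP ⇒ hUhiP   [H ::= h U h]
hUhiP ⇒ hUPShiP   [U ::= U P S]
hUPShiP ⇒ hUPSPShiP   [U ::= U P S]
hUPSPShiP ⇒ hiliPSPShiP   [U ::= i l i]
hiliPSPShiP ⇒ hilihSPShiP   [P ::= h]
hilihSPShiP ⇒ hilihiPShiP   [S ::= i]
hilihiPShiP ⇒ hilihihShiP   [P ::= h]
hilihihShiP ⇒ hilihihihiP   [S ::= i]
hilihihihiP ⇒ hilihihihih   [P ::= h]

S ⇒ HiP ⇒ hUhiP ⇒ hUPShiP ⇒ hUPSPShiP ⇒ hiliPSPShiP ⇒ hilihSPShiP ⇒ hilihiPShiP ⇒ hilihihShiP ⇒ hilihihihiP ⇒ hilihihihih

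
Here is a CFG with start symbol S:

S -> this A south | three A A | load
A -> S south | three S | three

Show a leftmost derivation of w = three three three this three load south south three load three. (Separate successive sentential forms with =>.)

S => three A A => three three S A => three three three A A A => three three three S south A A => three three three this A south south A A => three three three this three S south south A A => three three three this three load south south A A => three three three this three load south south three S A => three three three this three load south south three load A => three three three this three load south south three load three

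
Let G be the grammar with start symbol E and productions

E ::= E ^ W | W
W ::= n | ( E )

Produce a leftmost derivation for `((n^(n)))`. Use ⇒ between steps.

E ⇒ W   [E ::= W]
W ⇒ (E)   [W ::= ( E )]
(E) ⇒ (W)   [E ::= W]
(W) ⇒ ((E))   [W ::= ( E )]
((E)) ⇒ ((E^W))   [E ::= E ^ W]
((E^W)) ⇒ ((W^W))   [E ::= W]
((W^W)) ⇒ ((n^W))   [W ::= n]
((n^W)) ⇒ ((n^(E)))   [W ::= ( E )]
((n^(E))) ⇒ ((n^(W)))   [E ::= W]
((n^(W))) ⇒ ((n^(n)))   [W ::= n]

E⇒W⇒(E)⇒(W)⇒((E))⇒((E^W))⇒((W^W))⇒((n^W))⇒((n^(E)))⇒((n^(W)))⇒((n^(n)))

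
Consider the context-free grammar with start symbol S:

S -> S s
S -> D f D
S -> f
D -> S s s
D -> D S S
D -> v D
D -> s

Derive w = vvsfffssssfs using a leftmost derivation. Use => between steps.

S=>DfD=>SssfD=>SsssfD=>DfDsssfD=>DSSfDsssfD=>vDSSfDsssfD=>vvDSSfDsssfD=>vvsSSfDsssfD=>vvsfSfDsssfD=>vvsfffDsssfD=>vvsfffssssfD=>vvsfffssssfs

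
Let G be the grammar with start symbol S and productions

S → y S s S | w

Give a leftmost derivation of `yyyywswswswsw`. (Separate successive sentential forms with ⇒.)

S ⇒ ySsS   [S → y S s S]
ySsS ⇒ yySsSsS   [S → y S s S]
yySsSsS ⇒ yyySsSsSsS   [S → y S s S]
yyySsSsSsS ⇒ yyyySsSsSsSsS   [S → y S s S]
yyyySsSsSsSsS ⇒ yyyywsSsSsSsS   [S → w]
yyyywsSsSsSsS ⇒ yyyywswsSsSsS   [S → w]
yyyywswsSsSsS ⇒ yyyywswswsSsS   [S → w]
yyyywswswsSsS ⇒ yyyywswswswsS   [S → w]
yyyywswswswsS ⇒ yyyywswswswsw   [S → w]

S ⇒ ySsS ⇒ yySsSsS ⇒ yyySsSsSsS ⇒ yyyySsSsSsSsS ⇒ yyyywsSsSsSsS ⇒ yyyywswsSsSsS ⇒ yyyywswswsSsS ⇒ yyyywswswswsS ⇒ yyyywswswswsw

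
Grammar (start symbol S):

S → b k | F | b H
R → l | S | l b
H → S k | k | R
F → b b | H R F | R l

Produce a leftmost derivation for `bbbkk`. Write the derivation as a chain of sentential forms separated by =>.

S => bH => bR => bS => bbH => bbSk => bbbHk => bbbkk

S => bH   [S → b H]
bH => bR   [H → R]
bR => bS   [R → S]
bS => bbH   [S → b H]
bbH => bbSk   [H → S k]
bbSk => bbbHk   [S → b H]
bbbHk => bbbkk   [H → k]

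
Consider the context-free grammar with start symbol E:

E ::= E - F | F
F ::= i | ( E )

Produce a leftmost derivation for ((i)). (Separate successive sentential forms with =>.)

E => F => (E) => (F) => ((E)) => ((F)) => ((i))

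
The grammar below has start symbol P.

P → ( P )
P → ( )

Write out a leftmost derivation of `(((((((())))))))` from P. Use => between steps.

P => (P)   [P → ( P )]
(P) => ((P))   [P → ( P )]
((P)) => (((P)))   [P → ( P )]
(((P))) => ((((P))))   [P → ( P )]
((((P)))) => (((((P)))))   [P → ( P )]
(((((P))))) => ((((((P))))))   [P → ( P )]
((((((P)))))) => (((((((P)))))))   [P → ( P )]
(((((((P))))))) => (((((((())))))))   [P → ( )]

P => (P) => ((P)) => (((P))) => ((((P)))) => (((((P))))) => ((((((P)))))) => (((((((P))))))) => (((((((())))))))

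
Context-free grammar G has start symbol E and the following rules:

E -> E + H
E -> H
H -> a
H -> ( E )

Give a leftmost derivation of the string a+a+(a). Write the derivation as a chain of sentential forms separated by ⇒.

E ⇒ E+H ⇒ E+H+H ⇒ H+H+H ⇒ a+H+H ⇒ a+a+H ⇒ a+a+(E) ⇒ a+a+(H) ⇒ a+a+(a)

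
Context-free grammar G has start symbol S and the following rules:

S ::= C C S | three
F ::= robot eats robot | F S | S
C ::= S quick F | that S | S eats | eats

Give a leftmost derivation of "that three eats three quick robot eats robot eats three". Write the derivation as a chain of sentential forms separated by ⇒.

S ⇒ C C S ⇒ that S C S ⇒ that three C S ⇒ that three eats S ⇒ that three eats C C S ⇒ that three eats S quick F C S ⇒ that three eats three quick F C S ⇒ that three eats three quick robot eats robot C S ⇒ that three eats three quick robot eats robot eats S ⇒ that three eats three quick robot eats robot eats three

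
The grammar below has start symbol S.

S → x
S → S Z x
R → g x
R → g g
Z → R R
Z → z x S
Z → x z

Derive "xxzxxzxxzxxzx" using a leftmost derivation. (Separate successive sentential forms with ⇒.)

S ⇒ SZx   [S → S Z x]
SZx ⇒ SZxZx   [S → S Z x]
SZxZx ⇒ SZxZxZx   [S → S Z x]
SZxZxZx ⇒ SZxZxZxZx   [S → S Z x]
SZxZxZxZx ⇒ xZxZxZxZx   [S → x]
xZxZxZxZx ⇒ xxzxZxZxZx   [Z → x z]
xxzxZxZxZx ⇒ xxzxxzxZxZx   [Z → x z]
xxzxxzxZxZx ⇒ xxzxxzxxzxZx   [Z → x z]
xxzxxzxxzxZx ⇒ xxzxxzxxzxxzx   [Z → x z]

S ⇒ SZx ⇒ SZxZx ⇒ SZxZxZx ⇒ SZxZxZxZx ⇒ xZxZxZxZx ⇒ xxzxZxZxZx ⇒ xxzxxzxZxZx ⇒ xxzxxzxxzxZx ⇒ xxzxxzxxzxxzx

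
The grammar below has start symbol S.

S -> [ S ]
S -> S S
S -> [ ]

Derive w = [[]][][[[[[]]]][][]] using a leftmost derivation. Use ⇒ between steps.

S ⇒ SS ⇒ SSS ⇒ [S]SS ⇒ [[]]SS ⇒ [[]][]S ⇒ [[]][][S] ⇒ [[]][][SS] ⇒ [[]][][SSS] ⇒ [[]][][[S]SS] ⇒ [[]][][[[S]]SS] ⇒ [[]][][[[[S]]]SS] ⇒ [[]][][[[[[]]]]SS] ⇒ [[]][][[[[[]]]][]S] ⇒ [[]][][[[[[]]]][][]]

S ⇒ SS   [S -> S S]
SS ⇒ SSS   [S -> S S]
SSS ⇒ [S]SS   [S -> [ S ]]
[S]SS ⇒ [[]]SS   [S -> [ ]]
[[]]SS ⇒ [[]][]S   [S -> [ ]]
[[]][]S ⇒ [[]][][S]   [S -> [ S ]]
[[]][][S] ⇒ [[]][][SS]   [S -> S S]
[[]][][SS] ⇒ [[]][][SSS]   [S -> S S]
[[]][][SSS] ⇒ [[]][][[S]SS]   [S -> [ S ]]
[[]][][[S]SS] ⇒ [[]][][[[S]]SS]   [S -> [ S ]]
[[]][][[[S]]SS] ⇒ [[]][][[[[S]]]SS]   [S -> [ S ]]
[[]][][[[[S]]]SS] ⇒ [[]][][[[[[]]]]SS]   [S -> [ ]]
[[]][][[[[[]]]]SS] ⇒ [[]][][[[[[]]]][]S]   [S -> [ ]]
[[]][][[[[[]]]][]S] ⇒ [[]][][[[[[]]]][][]]   [S -> [ ]]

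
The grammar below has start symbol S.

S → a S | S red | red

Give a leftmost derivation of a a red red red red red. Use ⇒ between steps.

S ⇒ S red ⇒ a S red ⇒ a S red red ⇒ a S red red red ⇒ a a S red red red ⇒ a a S red red red red ⇒ a a red red red red red

S ⇒ S red   [S → S red]
S red ⇒ a S red   [S → a S]
a S red ⇒ a S red red   [S → S red]
a S red red ⇒ a S red red red   [S → S red]
a S red red red ⇒ a a S red red red   [S → a S]
a a S red red red ⇒ a a S red red red red   [S → S red]
a a S red red red red ⇒ a a red red red red red   [S → red]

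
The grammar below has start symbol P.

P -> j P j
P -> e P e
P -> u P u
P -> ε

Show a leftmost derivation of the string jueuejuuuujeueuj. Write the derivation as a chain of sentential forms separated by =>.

P => jPj => juPuj => juePeuj => jueuPueuj => jueuePeueuj => jueuejPjeueuj => jueuejuPujeueuj => jueuejuuPuujeueuj => jueuejuuuujeueuj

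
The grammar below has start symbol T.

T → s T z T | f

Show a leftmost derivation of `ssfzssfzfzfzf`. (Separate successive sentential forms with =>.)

T => sTzT => ssTzTzT => ssfzTzT => ssfzsTzTzT => ssfzssTzTzTzT => ssfzssfzTzTzT => ssfzssfzfzTzT => ssfzssfzfzfzT => ssfzssfzfzfzf

T => sTzT   [T → s T z T]
sTzT => ssTzTzT   [T → s T z T]
ssTzTzT => ssfzTzT   [T → f]
ssfzTzT => ssfzsTzTzT   [T → s T z T]
ssfzsTzTzT => ssfzssTzTzTzT   [T → s T z T]
ssfzssTzTzTzT => ssfzssfzTzTzT   [T → f]
ssfzssfzTzTzT => ssfzssfzfzTzT   [T → f]
ssfzssfzfzTzT => ssfzssfzfzfzT   [T → f]
ssfzssfzfzfzT => ssfzssfzfzfzf   [T → f]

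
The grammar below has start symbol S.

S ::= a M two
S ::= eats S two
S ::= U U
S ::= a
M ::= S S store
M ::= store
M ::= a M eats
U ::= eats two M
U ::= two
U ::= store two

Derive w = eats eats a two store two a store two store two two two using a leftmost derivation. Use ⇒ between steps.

S ⇒ eats S two   [S ::= eats S two]
eats S two ⇒ eats eats S two two   [S ::= eats S two]
eats eats S two two ⇒ eats eats a M two two two   [S ::= a M two]
eats eats a M two two two ⇒ eats eats a S S store two two two   [M ::= S S store]
eats eats a S S store two two two ⇒ eats eats a U U S store two two two   [S ::= U U]
eats eats a U U S store two two two ⇒ eats eats a two U S store two two two   [U ::= two]
eats eats a two U S store two two two ⇒ eats eats a two store two S store two two two   [U ::= store two]
eats eats a two store two S store two two two ⇒ eats eats a two store two a M two store two two two   [S ::= a M two]
eats eats a two store two a M two store two two two ⇒ eats eats a two store two a store two store two two two   [M ::= store]

S ⇒ eats S two ⇒ eats eats S two two ⇒ eats eats a M two two two ⇒ eats eats a S S store two two two ⇒ eats eats a U U S store two two two ⇒ eats eats a two U S store two two two ⇒ eats eats a two store two S store two two two ⇒ eats eats a two store two a M two store two two two ⇒ eats eats a two store two a store two store two two two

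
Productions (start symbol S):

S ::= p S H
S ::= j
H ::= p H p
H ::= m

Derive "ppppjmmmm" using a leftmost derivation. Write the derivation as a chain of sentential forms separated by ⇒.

S ⇒ pSH ⇒ ppSHH ⇒ pppSHHH ⇒ ppppSHHHH ⇒ ppppjHHHH ⇒ ppppjmHHH ⇒ ppppjmmHH ⇒ ppppjmmmH ⇒ ppppjmmmm

S ⇒ pSH   [S ::= p S H]
pSH ⇒ ppSHH   [S ::= p S H]
ppSHH ⇒ pppSHHH   [S ::= p S H]
pppSHHH ⇒ ppppSHHHH   [S ::= p S H]
ppppSHHHH ⇒ ppppjHHHH   [S ::= j]
ppppjHHHH ⇒ ppppjmHHH   [H ::= m]
ppppjmHHH ⇒ ppppjmmHH   [H ::= m]
ppppjmmHH ⇒ ppppjmmmH   [H ::= m]
ppppjmmmH ⇒ ppppjmmmm   [H ::= m]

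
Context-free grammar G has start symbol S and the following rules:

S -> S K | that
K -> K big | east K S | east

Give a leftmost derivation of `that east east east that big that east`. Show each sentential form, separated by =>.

S => S K => S K K => that K K => that east K S K => that east K big S K => that east east K S big S K => that east east east S big S K => that east east east that big S K => that east east east that big that K => that east east east that big that east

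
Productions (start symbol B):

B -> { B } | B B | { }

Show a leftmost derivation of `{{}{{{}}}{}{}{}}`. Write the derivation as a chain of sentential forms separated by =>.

B => {B} => {BB} => {BBB} => {BBBB} => {{}BBB} => {{}BBBB} => {{}{B}BBB} => {{}{{B}}BBB} => {{}{{{}}}BBB} => {{}{{{}}}{}BB} => {{}{{{}}}{}{}B} => {{}{{{}}}{}{}{}}

B => {B}   [B -> { B }]
{B} => {BB}   [B -> B B]
{BB} => {BBB}   [B -> B B]
{BBB} => {BBBB}   [B -> B B]
{BBBB} => {{}BBB}   [B -> { }]
{{}BBB} => {{}BBBB}   [B -> B B]
{{}BBBB} => {{}{B}BBB}   [B -> { B }]
{{}{B}BBB} => {{}{{B}}BBB}   [B -> { B }]
{{}{{B}}BBB} => {{}{{{}}}BBB}   [B -> { }]
{{}{{{}}}BBB} => {{}{{{}}}{}BB}   [B -> { }]
{{}{{{}}}{}BB} => {{}{{{}}}{}{}B}   [B -> { }]
{{}{{{}}}{}{}B} => {{}{{{}}}{}{}{}}   [B -> { }]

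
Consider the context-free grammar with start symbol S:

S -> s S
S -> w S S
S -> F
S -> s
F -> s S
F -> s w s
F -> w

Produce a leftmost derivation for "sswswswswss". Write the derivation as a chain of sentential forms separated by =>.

S=>sS=>sF=>ssS=>sswSS=>sswsS=>sswswSS=>sswswsS=>sswswswSS=>sswswswsS=>sswswswswSS=>sswswswswsS=>sswswswswss

S => sS   [S -> s S]
sS => sF   [S -> F]
sF => ssS   [F -> s S]
ssS => sswSS   [S -> w S S]
sswSS => sswsS   [S -> s]
sswsS => sswswSS   [S -> w S S]
sswswSS => sswswsS   [S -> s]
sswswsS => sswswswSS   [S -> w S S]
sswswswSS => sswswswsS   [S -> s]
sswswswsS => sswswswswSS   [S -> w S S]
sswswswswSS => sswswswswsS   [S -> s]
sswswswswsS => sswswswswss   [S -> s]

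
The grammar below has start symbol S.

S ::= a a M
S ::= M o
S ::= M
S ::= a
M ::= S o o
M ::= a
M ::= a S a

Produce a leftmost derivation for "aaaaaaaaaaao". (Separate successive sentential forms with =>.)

S => Mo => aSao => aaaMao => aaaaSaao => aaaaMaao => aaaaaSaaao => aaaaaMaaao => aaaaaaSaaaao => aaaaaaaaaaao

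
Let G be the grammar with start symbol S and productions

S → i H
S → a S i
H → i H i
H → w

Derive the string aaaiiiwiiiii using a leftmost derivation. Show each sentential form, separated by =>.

S => aSi => aaSii => aaaSiii => aaaiHiii => aaaiiHiiii => aaaiiiHiiiii => aaaiiiwiiiii

S => aSi   [S → a S i]
aSi => aaSii   [S → a S i]
aaSii => aaaSiii   [S → a S i]
aaaSiii => aaaiHiii   [S → i H]
aaaiHiii => aaaiiHiiii   [H → i H i]
aaaiiHiiii => aaaiiiHiiiii   [H → i H i]
aaaiiiHiiiii => aaaiiiwiiiii   [H → w]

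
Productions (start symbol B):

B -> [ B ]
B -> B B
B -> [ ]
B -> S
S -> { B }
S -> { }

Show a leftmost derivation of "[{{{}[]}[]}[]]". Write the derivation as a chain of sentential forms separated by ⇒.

B ⇒ [B] ⇒ [BB] ⇒ [SB] ⇒ [{B}B] ⇒ [{BB}B] ⇒ [{SB}B] ⇒ [{{B}B}B] ⇒ [{{BB}B}B] ⇒ [{{SB}B}B] ⇒ [{{{}B}B}B] ⇒ [{{{}[]}B}B] ⇒ [{{{}[]}[]}B] ⇒ [{{{}[]}[]}[]]

B ⇒ [B]   [B -> [ B ]]
[B] ⇒ [BB]   [B -> B B]
[BB] ⇒ [SB]   [B -> S]
[SB] ⇒ [{B}B]   [S -> { B }]
[{B}B] ⇒ [{BB}B]   [B -> B B]
[{BB}B] ⇒ [{SB}B]   [B -> S]
[{SB}B] ⇒ [{{B}B}B]   [S -> { B }]
[{{B}B}B] ⇒ [{{BB}B}B]   [B -> B B]
[{{BB}B}B] ⇒ [{{SB}B}B]   [B -> S]
[{{SB}B}B] ⇒ [{{{}B}B}B]   [S -> { }]
[{{{}B}B}B] ⇒ [{{{}[]}B}B]   [B -> [ ]]
[{{{}[]}B}B] ⇒ [{{{}[]}[]}B]   [B -> [ ]]
[{{{}[]}[]}B] ⇒ [{{{}[]}[]}[]]   [B -> [ ]]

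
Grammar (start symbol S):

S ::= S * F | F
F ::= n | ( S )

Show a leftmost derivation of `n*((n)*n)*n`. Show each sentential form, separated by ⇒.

S ⇒ S*F ⇒ S*F*F ⇒ F*F*F ⇒ n*F*F ⇒ n*(S)*F ⇒ n*(S*F)*F ⇒ n*(F*F)*F ⇒ n*((S)*F)*F ⇒ n*((F)*F)*F ⇒ n*((n)*F)*F ⇒ n*((n)*n)*F ⇒ n*((n)*n)*n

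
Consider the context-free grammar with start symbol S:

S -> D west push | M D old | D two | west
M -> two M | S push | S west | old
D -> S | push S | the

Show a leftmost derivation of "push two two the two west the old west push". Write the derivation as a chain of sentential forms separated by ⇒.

S ⇒ D west push ⇒ push S west push ⇒ push M D old west push ⇒ push two M D old west push ⇒ push two two M D old west push ⇒ push two two S west D old west push ⇒ push two two D two west D old west push ⇒ push two two the two west D old west push ⇒ push two two the two west the old west push

S ⇒ D west push   [S -> D west push]
D west push ⇒ push S west push   [D -> push S]
push S west push ⇒ push M D old west push   [S -> M D old]
push M D old west push ⇒ push two M D old west push   [M -> two M]
push two M D old west push ⇒ push two two M D old west push   [M -> two M]
push two two M D old west push ⇒ push two two S west D old west push   [M -> S west]
push two two S west D old west push ⇒ push two two D two west D old west push   [S -> D two]
push two two D two west D old west push ⇒ push two two the two west D old west push   [D -> the]
push two two the two west D old west push ⇒ push two two the two west the old west push   [D -> the]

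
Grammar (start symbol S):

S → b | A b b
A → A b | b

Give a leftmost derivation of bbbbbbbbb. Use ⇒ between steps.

S ⇒ Abb ⇒ Abbb ⇒ Abbbb ⇒ Abbbbb ⇒ Abbbbbb ⇒ Abbbbbbb ⇒ Abbbbbbbb ⇒ bbbbbbbbb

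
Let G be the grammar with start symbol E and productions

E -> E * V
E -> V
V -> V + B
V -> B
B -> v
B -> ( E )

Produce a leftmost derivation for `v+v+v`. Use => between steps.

E => V => V+B => V+B+B => B+B+B => v+B+B => v+v+B => v+v+v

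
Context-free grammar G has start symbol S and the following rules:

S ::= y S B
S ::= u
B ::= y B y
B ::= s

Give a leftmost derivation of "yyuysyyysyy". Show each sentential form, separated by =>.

S => ySB   [S ::= y S B]
ySB => yySBB   [S ::= y S B]
yySBB => yyuBB   [S ::= u]
yyuBB => yyuyByB   [B ::= y B y]
yyuyByB => yyuysyB   [B ::= s]
yyuysyB => yyuysyyBy   [B ::= y B y]
yyuysyyBy => yyuysyyyByy   [B ::= y B y]
yyuysyyyByy => yyuysyyysyy   [B ::= s]

S => ySB => yySBB => yyuBB => yyuyByB => yyuysyB => yyuysyyBy => yyuysyyyByy => yyuysyyysyy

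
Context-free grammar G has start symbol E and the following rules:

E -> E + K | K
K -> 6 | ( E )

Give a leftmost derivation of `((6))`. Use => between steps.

E => K => (E) => (K) => ((E)) => ((K)) => ((6))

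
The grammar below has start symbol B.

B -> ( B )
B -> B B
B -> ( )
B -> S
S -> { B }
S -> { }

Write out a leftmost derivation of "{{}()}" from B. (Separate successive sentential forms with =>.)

B=>S=>{B}=>{BB}=>{SB}=>{{}B}=>{{}()}

B => S   [B -> S]
S => {B}   [S -> { B }]
{B} => {BB}   [B -> B B]
{BB} => {SB}   [B -> S]
{SB} => {{}B}   [S -> { }]
{{}B} => {{}()}   [B -> ( )]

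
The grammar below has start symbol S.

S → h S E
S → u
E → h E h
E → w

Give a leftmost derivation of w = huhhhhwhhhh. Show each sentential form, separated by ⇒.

S ⇒ hSE ⇒ huE ⇒ huhEh ⇒ huhhEhh ⇒ huhhhEhhh ⇒ huhhhhEhhhh ⇒ huhhhhwhhhh

S ⇒ hSE   [S → h S E]
hSE ⇒ huE   [S → u]
huE ⇒ huhEh   [E → h E h]
huhEh ⇒ huhhEhh   [E → h E h]
huhhEhh ⇒ huhhhEhhh   [E → h E h]
huhhhEhhh ⇒ huhhhhEhhhh   [E → h E h]
huhhhhEhhhh ⇒ huhhhhwhhhh   [E → w]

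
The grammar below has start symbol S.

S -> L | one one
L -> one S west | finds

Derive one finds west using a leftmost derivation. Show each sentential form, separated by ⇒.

S ⇒ L ⇒ one S west ⇒ one L west ⇒ one finds west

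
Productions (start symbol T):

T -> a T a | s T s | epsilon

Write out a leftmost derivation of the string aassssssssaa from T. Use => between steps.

T => aTa   [T -> a T a]
aTa => aaTaa   [T -> a T a]
aaTaa => aasTsaa   [T -> s T s]
aasTsaa => aassTssaa   [T -> s T s]
aassTssaa => aasssTsssaa   [T -> s T s]
aasssTsssaa => aassssTssssaa   [T -> s T s]
aassssTssssaa => aassssssssaa   [T -> epsilon]

T => aTa => aaTaa => aasTsaa => aassTssaa => aasssTsssaa => aassssTssssaa => aassssssssaa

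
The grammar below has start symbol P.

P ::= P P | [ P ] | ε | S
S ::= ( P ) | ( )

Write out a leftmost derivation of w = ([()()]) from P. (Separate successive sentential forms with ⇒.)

P⇒S⇒(P)⇒([P])⇒([PP])⇒([SP])⇒([()P])⇒([()S])⇒([()()])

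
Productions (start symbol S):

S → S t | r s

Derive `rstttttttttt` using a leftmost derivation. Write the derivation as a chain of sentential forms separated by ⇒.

S ⇒ St   [S → S t]
St ⇒ Stt   [S → S t]
Stt ⇒ Sttt   [S → S t]
Sttt ⇒ Stttt   [S → S t]
Stttt ⇒ Sttttt   [S → S t]
Sttttt ⇒ Stttttt   [S → S t]
Stttttt ⇒ Sttttttt   [S → S t]
Sttttttt ⇒ Stttttttt   [S → S t]
Stttttttt ⇒ Sttttttttt   [S → S t]
Sttttttttt ⇒ Stttttttttt   [S → S t]
Stttttttttt ⇒ rstttttttttt   [S → r s]

S ⇒ St ⇒ Stt ⇒ Sttt ⇒ Stttt ⇒ Sttttt ⇒ Stttttt ⇒ Sttttttt ⇒ Stttttttt ⇒ Sttttttttt ⇒ Stttttttttt ⇒ rstttttttttt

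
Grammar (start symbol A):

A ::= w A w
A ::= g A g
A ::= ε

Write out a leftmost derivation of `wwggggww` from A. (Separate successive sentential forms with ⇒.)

A⇒wAw⇒wwAww⇒wwgAgww⇒wwggAggww⇒wwggggww

A ⇒ wAw   [A ::= w A w]
wAw ⇒ wwAww   [A ::= w A w]
wwAww ⇒ wwgAgww   [A ::= g A g]
wwgAgww ⇒ wwggAggww   [A ::= g A g]
wwggAggww ⇒ wwggggww   [A ::= ε]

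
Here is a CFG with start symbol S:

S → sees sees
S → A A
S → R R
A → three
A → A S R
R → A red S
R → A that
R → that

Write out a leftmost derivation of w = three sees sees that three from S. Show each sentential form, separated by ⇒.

S ⇒ A A ⇒ A S R A ⇒ three S R A ⇒ three sees sees R A ⇒ three sees sees that A ⇒ three sees sees that three

S ⇒ A A   [S → A A]
A A ⇒ A S R A   [A → A S R]
A S R A ⇒ three S R A   [A → three]
three S R A ⇒ three sees sees R A   [S → sees sees]
three sees sees R A ⇒ three sees sees that A   [R → that]
three sees sees that A ⇒ three sees sees that three   [A → three]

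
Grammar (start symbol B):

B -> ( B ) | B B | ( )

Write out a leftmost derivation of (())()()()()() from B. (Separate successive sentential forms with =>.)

B=>BB=>BBB=>BBBB=>BBBBB=>BBBBBB=>(B)BBBBB=>(())BBBBB=>(())()BBBB=>(())()()BBB=>(())()()()BB=>(())()()()()B=>(())()()()()()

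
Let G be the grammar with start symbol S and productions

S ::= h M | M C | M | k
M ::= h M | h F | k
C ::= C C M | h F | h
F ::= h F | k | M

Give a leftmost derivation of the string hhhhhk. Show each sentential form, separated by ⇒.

S ⇒ M   [S ::= M]
M ⇒ hM   [M ::= h M]
hM ⇒ hhF   [M ::= h F]
hhF ⇒ hhM   [F ::= M]
hhM ⇒ hhhF   [M ::= h F]
hhhF ⇒ hhhhF   [F ::= h F]
hhhhF ⇒ hhhhM   [F ::= M]
hhhhM ⇒ hhhhhF   [M ::= h F]
hhhhhF ⇒ hhhhhk   [F ::= k]

S ⇒ M ⇒ hM ⇒ hhF ⇒ hhM ⇒ hhhF ⇒ hhhhF ⇒ hhhhM ⇒ hhhhhF ⇒ hhhhhk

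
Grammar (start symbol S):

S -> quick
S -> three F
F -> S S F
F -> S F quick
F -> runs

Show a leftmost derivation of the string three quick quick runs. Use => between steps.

S => three F   [S -> three F]
three F => three S S F   [F -> S S F]
three S S F => three quick S F   [S -> quick]
three quick S F => three quick quick F   [S -> quick]
three quick quick F => three quick quick runs   [F -> runs]

S => three F => three S S F => three quick S F => three quick quick F => three quick quick runs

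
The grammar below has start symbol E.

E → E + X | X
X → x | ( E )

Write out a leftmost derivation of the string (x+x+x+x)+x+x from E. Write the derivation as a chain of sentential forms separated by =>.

E => E+X   [E → E + X]
E+X => E+X+X   [E → E + X]
E+X+X => X+X+X   [E → X]
X+X+X => (E)+X+X   [X → ( E )]
(E)+X+X => (E+X)+X+X   [E → E + X]
(E+X)+X+X => (E+X+X)+X+X   [E → E + X]
(E+X+X)+X+X => (E+X+X+X)+X+X   [E → E + X]
(E+X+X+X)+X+X => (X+X+X+X)+X+X   [E → X]
(X+X+X+X)+X+X => (x+X+X+X)+X+X   [X → x]
(x+X+X+X)+X+X => (x+x+X+X)+X+X   [X → x]
(x+x+X+X)+X+X => (x+x+x+X)+X+X   [X → x]
(x+x+x+X)+X+X => (x+x+x+x)+X+X   [X → x]
(x+x+x+x)+X+X => (x+x+x+x)+x+X   [X → x]
(x+x+x+x)+x+X => (x+x+x+x)+x+x   [X → x]

E => E+X => E+X+X => X+X+X => (E)+X+X => (E+X)+X+X => (E+X+X)+X+X => (E+X+X+X)+X+X => (X+X+X+X)+X+X => (x+X+X+X)+X+X => (x+x+X+X)+X+X => (x+x+x+X)+X+X => (x+x+x+x)+X+X => (x+x+x+x)+x+X => (x+x+x+x)+x+x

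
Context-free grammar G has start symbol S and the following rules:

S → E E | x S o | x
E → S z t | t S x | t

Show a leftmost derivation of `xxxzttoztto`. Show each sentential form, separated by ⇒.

S ⇒ xSo ⇒ xEEo ⇒ xSztEo ⇒ xxSoztEo ⇒ xxEEoztEo ⇒ xxSztEoztEo ⇒ xxxztEoztEo ⇒ xxxzttoztEo ⇒ xxxzttoztto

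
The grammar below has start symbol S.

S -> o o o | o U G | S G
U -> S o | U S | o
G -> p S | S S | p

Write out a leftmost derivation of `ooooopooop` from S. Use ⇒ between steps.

S ⇒ oUG ⇒ oUSG ⇒ oUSSG ⇒ ooSSG ⇒ ooSGSG ⇒ oooooGSG ⇒ ooooopSG ⇒ ooooopoooG ⇒ ooooopooop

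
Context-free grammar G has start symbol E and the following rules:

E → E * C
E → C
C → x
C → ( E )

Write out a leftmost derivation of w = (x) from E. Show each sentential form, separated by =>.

E=>C=>(E)=>(C)=>(x)

E => C   [E → C]
C => (E)   [C → ( E )]
(E) => (C)   [E → C]
(C) => (x)   [C → x]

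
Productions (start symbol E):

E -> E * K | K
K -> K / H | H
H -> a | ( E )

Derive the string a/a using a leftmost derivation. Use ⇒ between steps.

E ⇒ K ⇒ K/H ⇒ H/H ⇒ a/H ⇒ a/a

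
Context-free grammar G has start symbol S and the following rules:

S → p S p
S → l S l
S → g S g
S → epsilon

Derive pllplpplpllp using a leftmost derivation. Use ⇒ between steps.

S ⇒ pSp ⇒ plSlp ⇒ pllSllp ⇒ pllpSpllp ⇒ pllplSlpllp ⇒ pllplpSplpllp ⇒ pllplpplpllp

S ⇒ pSp   [S → p S p]
pSp ⇒ plSlp   [S → l S l]
plSlp ⇒ pllSllp   [S → l S l]
pllSllp ⇒ pllpSpllp   [S → p S p]
pllpSpllp ⇒ pllplSlpllp   [S → l S l]
pllplSlpllp ⇒ pllplpSplpllp   [S → p S p]
pllplpSplpllp ⇒ pllplpplpllp   [S → epsilon]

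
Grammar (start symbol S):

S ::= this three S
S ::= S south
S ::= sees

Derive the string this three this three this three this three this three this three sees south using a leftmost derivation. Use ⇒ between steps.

S ⇒ S south   [S ::= S south]
S south ⇒ this three S south   [S ::= this three S]
this three S south ⇒ this three this three S south   [S ::= this three S]
this three this three S south ⇒ this three this three this three S south   [S ::= this three S]
this three this three this three S south ⇒ this three this three this three this three S south   [S ::= this three S]
this three this three this three this three S south ⇒ this three this three this three this three this three S south   [S ::= this three S]
this three this three this three this three this three S south ⇒ this three this three this three this three this three this three S south   [S ::= this three S]
this three this three this three this three this three this three S south ⇒ this three this three this three this three this three this three sees south   [S ::= sees]

S ⇒ S south ⇒ this three S south ⇒ this three this three S south ⇒ this three this three this three S south ⇒ this three this three this three this three S south ⇒ this three this three this three this three this three S south ⇒ this three this three this three this three this three this three S south ⇒ this three this three this three this three this three this three sees south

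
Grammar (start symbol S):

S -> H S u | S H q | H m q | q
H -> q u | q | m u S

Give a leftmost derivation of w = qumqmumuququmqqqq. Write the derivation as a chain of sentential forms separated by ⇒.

S⇒SHq⇒SHqHq⇒HmqHqHq⇒qumqHqHq⇒qumqmuSqHq⇒qumqmuHmqqHq⇒qumqmumuSmqqHq⇒qumqmumuHSumqqHq⇒qumqmumuquSumqqHq⇒qumqmumuququmqqHq⇒qumqmumuququmqqqq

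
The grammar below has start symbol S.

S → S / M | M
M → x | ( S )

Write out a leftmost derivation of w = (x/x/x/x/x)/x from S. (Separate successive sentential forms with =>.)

S => S/M   [S → S / M]
S/M => M/M   [S → M]
M/M => (S)/M   [M → ( S )]
(S)/M => (S/M)/M   [S → S / M]
(S/M)/M => (S/M/M)/M   [S → S / M]
(S/M/M)/M => (S/M/M/M)/M   [S → S / M]
(S/M/M/M)/M => (S/M/M/M/M)/M   [S → S / M]
(S/M/M/M/M)/M => (M/M/M/M/M)/M   [S → M]
(M/M/M/M/M)/M => (x/M/M/M/M)/M   [M → x]
(x/M/M/M/M)/M => (x/x/M/M/M)/M   [M → x]
(x/x/M/M/M)/M => (x/x/x/M/M)/M   [M → x]
(x/x/x/M/M)/M => (x/x/x/x/M)/M   [M → x]
(x/x/x/x/M)/M => (x/x/x/x/x)/M   [M → x]
(x/x/x/x/x)/M => (x/x/x/x/x)/x   [M → x]

S => S/M => M/M => (S)/M => (S/M)/M => (S/M/M)/M => (S/M/M/M)/M => (S/M/M/M/M)/M => (M/M/M/M/M)/M => (x/M/M/M/M)/M => (x/x/M/M/M)/M => (x/x/x/M/M)/M => (x/x/x/x/M)/M => (x/x/x/x/x)/M => (x/x/x/x/x)/x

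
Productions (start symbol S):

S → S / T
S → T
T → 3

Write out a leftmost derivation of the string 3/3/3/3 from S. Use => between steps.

S => S/T => S/T/T => S/T/T/T => T/T/T/T => 3/T/T/T => 3/3/T/T => 3/3/3/T => 3/3/3/3

S => S/T   [S → S / T]
S/T => S/T/T   [S → S / T]
S/T/T => S/T/T/T   [S → S / T]
S/T/T/T => T/T/T/T   [S → T]
T/T/T/T => 3/T/T/T   [T → 3]
3/T/T/T => 3/3/T/T   [T → 3]
3/3/T/T => 3/3/3/T   [T → 3]
3/3/3/T => 3/3/3/3   [T → 3]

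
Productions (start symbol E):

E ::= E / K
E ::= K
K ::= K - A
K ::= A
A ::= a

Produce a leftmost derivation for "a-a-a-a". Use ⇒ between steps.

E ⇒ K ⇒ K-A ⇒ K-A-A ⇒ K-A-A-A ⇒ A-A-A-A ⇒ a-A-A-A ⇒ a-a-A-A ⇒ a-a-a-A ⇒ a-a-a-a

E ⇒ K   [E ::= K]
K ⇒ K-A   [K ::= K - A]
K-A ⇒ K-A-A   [K ::= K - A]
K-A-A ⇒ K-A-A-A   [K ::= K - A]
K-A-A-A ⇒ A-A-A-A   [K ::= A]
A-A-A-A ⇒ a-A-A-A   [A ::= a]
a-A-A-A ⇒ a-a-A-A   [A ::= a]
a-a-A-A ⇒ a-a-a-A   [A ::= a]
a-a-a-A ⇒ a-a-a-a   [A ::= a]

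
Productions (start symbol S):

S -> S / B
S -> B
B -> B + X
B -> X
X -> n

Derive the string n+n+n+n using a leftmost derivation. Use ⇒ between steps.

S⇒B⇒B+X⇒B+X+X⇒B+X+X+X⇒X+X+X+X⇒n+X+X+X⇒n+n+X+X⇒n+n+n+X⇒n+n+n+n

S ⇒ B   [S -> B]
B ⇒ B+X   [B -> B + X]
B+X ⇒ B+X+X   [B -> B + X]
B+X+X ⇒ B+X+X+X   [B -> B + X]
B+X+X+X ⇒ X+X+X+X   [B -> X]
X+X+X+X ⇒ n+X+X+X   [X -> n]
n+X+X+X ⇒ n+n+X+X   [X -> n]
n+n+X+X ⇒ n+n+n+X   [X -> n]
n+n+n+X ⇒ n+n+n+n   [X -> n]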